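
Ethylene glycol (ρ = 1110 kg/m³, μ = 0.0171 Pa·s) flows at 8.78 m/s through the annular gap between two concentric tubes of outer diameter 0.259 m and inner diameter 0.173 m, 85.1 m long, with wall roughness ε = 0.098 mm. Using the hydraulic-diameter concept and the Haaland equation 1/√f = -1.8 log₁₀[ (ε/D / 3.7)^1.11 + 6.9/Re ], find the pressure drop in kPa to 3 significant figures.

Hydraulic diameter D_h = 4A/P = D_o - D_i = 0.259 - 0.173 = 0.086 m.
Re = ρVD_h/μ = 1110·8.78·0.086/0.0171 = 4.901e+04.
ε/D_h = 9.8e-05/0.086 = 0.00114; Haaland gives 1/√f = -1.8 log₁₀[0.000127+0.000141] = 6.431, so f = 0.02418.
ΔP = f(L/D_h)(ρV²/2) = 0.02418·85.1/0.086·4.278e+04 = 1.024e+06 Pa.
ΔP = 1020 kPa.

ΔP ≈ 1020 kPa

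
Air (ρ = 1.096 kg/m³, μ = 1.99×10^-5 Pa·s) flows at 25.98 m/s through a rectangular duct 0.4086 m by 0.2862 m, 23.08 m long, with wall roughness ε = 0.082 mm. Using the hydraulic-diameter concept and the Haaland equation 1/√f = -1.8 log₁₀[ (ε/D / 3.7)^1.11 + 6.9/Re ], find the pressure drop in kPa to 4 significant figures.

ΔP ≈ 0.3988 kPa

Hydraulic diameter D_h = 4A/P = 4·(0.4086·0.2862)/(2·(0.4086+0.2862)) = 0.4678/1.39 = 0.3366 m.
Re = ρVD_h/μ = 1.096·25.98·0.3366/1.99e-05 = 4.817e+05.
ε/D_h = 8.2e-05/0.3366 = 0.000244; Haaland gives 1/√f = -1.8 log₁₀[2.28e-05+1.43e-05] = 7.974, so f = 0.01573.
ΔP = f(L/D_h)(ρV²/2) = 0.01573·23.08/0.3366·369.9 = 398.8 Pa.
ΔP = 0.3988 kPa.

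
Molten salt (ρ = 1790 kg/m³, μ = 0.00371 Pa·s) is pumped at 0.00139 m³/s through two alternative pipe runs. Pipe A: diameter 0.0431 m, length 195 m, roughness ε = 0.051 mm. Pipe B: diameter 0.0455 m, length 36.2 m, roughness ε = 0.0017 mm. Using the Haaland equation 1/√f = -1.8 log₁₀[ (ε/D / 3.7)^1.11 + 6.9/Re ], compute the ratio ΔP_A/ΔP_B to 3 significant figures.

ΔP_A/ΔP_B ≈ 7.55

Pipe A: V = Q/A = 0.00139/0.001459 = 0.9527 m/s; Re = 1.981e+04; ε/D = 0.00118; Haaland → f = 0.02803; ΔP_A = f(L/D)(ρV²/2) = 1.03e+05 Pa.
Pipe B: V = Q/A = 0.00139/0.001626 = 0.8549 m/s; Re = 1.877e+04; ε/D = 3.74e-05; Haaland → f = 0.02622; ΔP_B = f(L/D)(ρV²/2) = 1.364e+04 Pa.
ΔP_A/ΔP_B = 1.03e+05/1.364e+04 = 7.55.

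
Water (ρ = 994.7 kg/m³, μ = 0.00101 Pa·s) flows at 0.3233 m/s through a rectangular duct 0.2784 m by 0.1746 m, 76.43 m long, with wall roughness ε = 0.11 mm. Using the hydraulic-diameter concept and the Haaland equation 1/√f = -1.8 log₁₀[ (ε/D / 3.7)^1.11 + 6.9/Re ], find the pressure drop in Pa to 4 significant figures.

ΔP ≈ 392.6 Pa

Hydraulic diameter D_h = 4A/P = 4·(0.2784·0.1746)/(2·(0.2784+0.1746)) = 0.1944/0.906 = 0.2146 m.
Re = ρVD_h/μ = 994.7·0.3233·0.2146/0.00101 = 6.833e+04.
ε/D_h = 0.00011/0.2146 = 0.000513; Haaland gives 1/√f = -1.8 log₁₀[5.21e-05+0.000101] = 6.867, so f = 0.02121.
ΔP = f(L/D_h)(ρV²/2) = 0.02121·76.43/0.2146·51.98 = 392.6 Pa.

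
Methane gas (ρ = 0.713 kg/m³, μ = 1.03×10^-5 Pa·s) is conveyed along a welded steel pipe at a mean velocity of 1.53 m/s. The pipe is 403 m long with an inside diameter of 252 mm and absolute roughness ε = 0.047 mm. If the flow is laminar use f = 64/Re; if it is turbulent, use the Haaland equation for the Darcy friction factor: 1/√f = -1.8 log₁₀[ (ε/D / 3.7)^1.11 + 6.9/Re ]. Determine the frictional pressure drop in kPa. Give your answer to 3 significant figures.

Reynolds number Re = ρVD/μ = 0.713 · 1.53 · 0.252 / 1.03e-05 = 2.669e+04.
Re > 4000 → turbulent. Relative roughness ε/D = 4.7e-05/0.252 = 0.000187. Haaland: 1/√f = -1.8 log₁₀[(0.000187/3.7)^1.11 + 6.9/2.669e+04] = -1.8 log₁₀[1.7e-05 + 0.000259] = 6.408, so f = 0.02435.
Darcy-Weisbach: ΔP = f(L/D)(ρV²/2) = 0.02435·(403/0.252)·(0.713·1.53²/2) = 0.02435·1599·0.8345 = 32.5 Pa.
ΔP = 32.5 Pa = 0.0325 kPa.

ΔP ≈ 0.0325 kPa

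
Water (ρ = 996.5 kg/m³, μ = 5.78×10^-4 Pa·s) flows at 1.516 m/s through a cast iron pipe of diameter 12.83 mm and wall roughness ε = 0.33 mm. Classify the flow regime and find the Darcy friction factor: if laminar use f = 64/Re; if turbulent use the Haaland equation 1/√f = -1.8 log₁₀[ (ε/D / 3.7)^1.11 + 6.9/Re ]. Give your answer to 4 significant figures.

Re = ρVD/μ = 996.5·1.516·0.01283/0.000578 = 3.353e+04.
Re > 4000 → turbulent. ε/D = 0.00033/0.01283 = 0.0257; Haaland: 1/√f = -1.8 log₁₀[0.00402 + 0.000206] = 4.273, so f = 0.05478.

f ≈ 0.05478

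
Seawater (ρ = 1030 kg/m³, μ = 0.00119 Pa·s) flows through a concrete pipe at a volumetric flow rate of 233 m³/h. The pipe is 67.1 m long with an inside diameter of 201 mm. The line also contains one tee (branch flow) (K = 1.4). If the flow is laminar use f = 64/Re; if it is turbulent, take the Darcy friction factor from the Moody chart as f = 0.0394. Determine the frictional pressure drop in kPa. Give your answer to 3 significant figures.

ΔP ≈ 31.2 kPa

Q = 233 m³/h = 233/3600 = 0.06472 m³/s.
Cross-sectional area A = πD²/4 = π(0.201)²/4 = 0.03173 m²; mean velocity V = Q/A = 0.06472/0.03173 = 2.04 m/s.
Reynolds number Re = ρVD/μ = 1030 · 2.04 · 0.201 / 0.00119 = 3.549e+05.
Re > 4000 → turbulent; use the Moody-chart value f = 0.0394.
Total minor-loss coefficient ΣK = 1·1.4 = 1.4.
ΔP = [f·L/D + ΣK]·(ρV²/2) = [0.0394·67.1/0.201 + 1.4]·(1030·2.04²/2) = [13.15 + 1.4]·2143 = 3.118e+04 Pa.
ΔP = 3.118e+04 Pa = 31.2 kPa.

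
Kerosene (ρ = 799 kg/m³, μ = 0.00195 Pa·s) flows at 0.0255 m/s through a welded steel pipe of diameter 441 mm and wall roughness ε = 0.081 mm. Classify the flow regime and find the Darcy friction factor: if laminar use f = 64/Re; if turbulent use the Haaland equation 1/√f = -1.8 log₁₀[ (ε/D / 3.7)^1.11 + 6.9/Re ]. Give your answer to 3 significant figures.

Re = ρVD/μ = 799·0.0255·0.441/0.00195 = 4608.
Re > 4000 → turbulent. ε/D = 8.1e-05/0.441 = 0.000184; Haaland: 1/√f = -1.8 log₁₀[1.67e-05 + 0.0015] = 5.076, so f = 0.03882.

f ≈ 0.0388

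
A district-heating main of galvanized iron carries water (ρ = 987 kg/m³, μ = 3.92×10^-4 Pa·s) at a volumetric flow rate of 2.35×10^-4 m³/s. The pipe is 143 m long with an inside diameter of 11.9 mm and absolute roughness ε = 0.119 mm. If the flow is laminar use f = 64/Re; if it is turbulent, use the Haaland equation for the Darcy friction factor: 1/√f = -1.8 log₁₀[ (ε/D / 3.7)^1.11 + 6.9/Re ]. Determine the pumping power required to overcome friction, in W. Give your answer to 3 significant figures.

P ≈ 242 W

Cross-sectional area A = πD²/4 = π(0.0119)²/4 = 0.0001112 m²; mean velocity V = Q/A = 0.000235/0.0001112 = 2.113 m/s.
Reynolds number Re = ρVD/μ = 987 · 2.113 · 0.0119 / 0.000392 = 6.331e+04.
Re > 4000 → turbulent. Relative roughness ε/D = 0.000119/0.0119 = 0.01. Haaland: 1/√f = -1.8 log₁₀[(0.01/3.7)^1.11 + 6.9/6.331e+04] = -1.8 log₁₀[0.00141 + 0.000109] = 5.073, so f = 0.03886.
Darcy-Weisbach: ΔP = f(L/D)(ρV²/2) = 0.03886·(143/0.0119)·(987·2.113²/2) = 0.03886·1.202e+04·2203 = 1.029e+06 Pa.
Pumping power P = QΔP = 0.000235·1.029e+06 = 241.8 W = 242 W.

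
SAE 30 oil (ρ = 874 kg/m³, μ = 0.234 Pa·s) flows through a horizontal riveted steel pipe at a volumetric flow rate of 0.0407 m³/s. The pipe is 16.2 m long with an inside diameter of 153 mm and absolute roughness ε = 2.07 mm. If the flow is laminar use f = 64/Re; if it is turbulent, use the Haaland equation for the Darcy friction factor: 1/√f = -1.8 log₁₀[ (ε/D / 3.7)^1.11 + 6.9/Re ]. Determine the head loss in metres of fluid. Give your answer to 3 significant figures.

h_f ≈ 1.34 m

Cross-sectional area A = πD²/4 = π(0.153)²/4 = 0.01839 m²; mean velocity V = Q/A = 0.0407/0.01839 = 2.214 m/s.
Reynolds number Re = ρVD/μ = 874 · 2.214 · 0.153 / 0.234 = 1265.
Re < 2300 → laminar flow, so f = 64/Re = 64/1265 = 0.05059 (the turbulent correlation is not needed).
Darcy-Weisbach: ΔP = f(L/D)(ρV²/2) = 0.05059·(16.2/0.153)·(874·2.214²/2) = 0.05059·105.9·2142 = 1.147e+04 Pa.
Head loss h_f = ΔP/(ρg) = 1.147e+04/(874·9.81) = 1.34 m.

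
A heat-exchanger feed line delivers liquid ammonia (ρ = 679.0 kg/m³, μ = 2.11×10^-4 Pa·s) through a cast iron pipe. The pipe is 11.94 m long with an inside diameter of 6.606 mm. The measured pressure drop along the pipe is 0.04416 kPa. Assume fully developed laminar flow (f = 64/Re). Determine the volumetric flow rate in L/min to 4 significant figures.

For laminar flow, f = 64/Re with Re = ρVD/μ, so Darcy-Weisbach reduces to ΔP = 32μLV/D². Solving for V: V = ΔP·D²/(32μL) = 44.16·(0.006606)²/(32·0.000211·11.94) = 0.0239 m/s.
Check: Re = ρVD/μ = 679·0.0239·0.006606/0.000211 = 508.2 < 2300, so the laminar assumption holds.
Q = V·A = 0.0239·(π/4·0.006606²) = 8.193e-07 m³/s = 0.04916 L/min.

Q ≈ 0.04916 L/min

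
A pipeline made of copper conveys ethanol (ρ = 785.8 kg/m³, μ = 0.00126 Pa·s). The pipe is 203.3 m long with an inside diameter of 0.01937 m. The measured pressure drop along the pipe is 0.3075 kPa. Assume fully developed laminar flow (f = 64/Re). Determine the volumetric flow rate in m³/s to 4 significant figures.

For laminar flow, f = 64/Re with Re = ρVD/μ, so Darcy-Weisbach reduces to ΔP = 32μLV/D². Solving for V: V = ΔP·D²/(32μL) = 307.5·(0.01937)²/(32·0.00126·203.3) = 0.01407 m/s.
Check: Re = ρVD/μ = 785.8·0.01407·0.01937/0.00126 = 170 < 2300, so the laminar assumption holds.
Q = V·A = 0.01407·(π/4·0.01937²) = 4.148e-06 m³/s = 4.148×10^-6 m³/s.

Q ≈ 4.148×10^-6 m³/s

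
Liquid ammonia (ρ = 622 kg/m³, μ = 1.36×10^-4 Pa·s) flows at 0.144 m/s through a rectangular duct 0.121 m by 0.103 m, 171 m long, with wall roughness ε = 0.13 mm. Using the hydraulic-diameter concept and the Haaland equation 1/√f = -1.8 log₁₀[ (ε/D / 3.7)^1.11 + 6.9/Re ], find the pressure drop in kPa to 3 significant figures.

Hydraulic diameter D_h = 4A/P = 4·(0.121·0.103)/(2·(0.121+0.103)) = 0.04985/0.448 = 0.1113 m.
Re = ρVD_h/μ = 622·0.144·0.1113/0.000136 = 7.329e+04.
ε/D_h = 0.00013/0.1113 = 0.00117; Haaland gives 1/√f = -1.8 log₁₀[0.00013+9.42e-05] = 6.569, so f = 0.02318.
ΔP = f(L/D_h)(ρV²/2) = 0.02318·171/0.1113·6.449 = 229.7 Pa.
ΔP = 0.230 kPa.

ΔP ≈ 0.230 kPa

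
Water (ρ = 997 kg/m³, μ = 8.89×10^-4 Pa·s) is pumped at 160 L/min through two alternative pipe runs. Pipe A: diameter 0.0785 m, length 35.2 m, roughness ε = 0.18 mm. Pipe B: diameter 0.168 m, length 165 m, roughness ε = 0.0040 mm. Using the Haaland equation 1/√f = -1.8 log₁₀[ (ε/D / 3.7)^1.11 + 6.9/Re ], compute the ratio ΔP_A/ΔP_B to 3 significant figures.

Pipe A: V = Q/A = 0.002667/0.00484 = 0.551 m/s; Re = 4.851e+04; ε/D = 0.00229; Haaland → f = 0.02702; ΔP_A = f(L/D)(ρV²/2) = 1834 Pa.
Pipe B: V = Q/A = 0.002667/0.02217 = 0.1203 m/s; Re = 2.267e+04; ε/D = 2.38e-05; Haaland → f = 0.02499; ΔP_B = f(L/D)(ρV²/2) = 177.1 Pa.
ΔP_A/ΔP_B = 1834/177.1 = 10.4.

ΔP_A/ΔP_B ≈ 10.4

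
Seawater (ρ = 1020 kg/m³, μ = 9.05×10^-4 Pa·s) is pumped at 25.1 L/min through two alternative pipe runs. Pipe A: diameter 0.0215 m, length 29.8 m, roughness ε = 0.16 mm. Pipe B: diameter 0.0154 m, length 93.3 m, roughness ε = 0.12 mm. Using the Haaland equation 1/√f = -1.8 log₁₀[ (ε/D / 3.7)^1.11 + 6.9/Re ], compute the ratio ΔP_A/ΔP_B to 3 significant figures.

Pipe A: V = Q/A = 0.0004183/0.0003631 = 1.152 m/s; Re = 2.792e+04; ε/D = 0.00744; Haaland → f = 0.03674; ΔP_A = f(L/D)(ρV²/2) = 3.448e+04 Pa.
Pipe B: V = Q/A = 0.0004183/0.0001863 = 2.246 m/s; Re = 3.898e+04; ε/D = 0.00779; Haaland → f = 0.03659; ΔP_B = f(L/D)(ρV²/2) = 5.702e+05 Pa.
ΔP_A/ΔP_B = 3.448e+04/5.702e+05 = 0.0605.

ΔP_A/ΔP_B ≈ 0.0605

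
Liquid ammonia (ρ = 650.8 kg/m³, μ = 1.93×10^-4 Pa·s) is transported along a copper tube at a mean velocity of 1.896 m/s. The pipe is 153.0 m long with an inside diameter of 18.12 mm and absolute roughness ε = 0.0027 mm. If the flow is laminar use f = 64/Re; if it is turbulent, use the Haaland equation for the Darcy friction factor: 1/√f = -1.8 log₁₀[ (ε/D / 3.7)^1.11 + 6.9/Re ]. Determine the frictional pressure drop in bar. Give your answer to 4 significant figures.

Reynolds number Re = ρVD/μ = 650.8 · 1.896 · 0.01812 / 0.000193 = 1.158e+05.
Re > 4000 → turbulent. Relative roughness ε/D = 2.7e-06/0.01812 = 0.000149. Haaland: 1/√f = -1.8 log₁₀[(0.000149/3.7)^1.11 + 6.9/1.158e+05] = -1.8 log₁₀[1.32e-05 + 5.96e-05] = 7.448, so f = 0.01803.
Darcy-Weisbach: ΔP = f(L/D)(ρV²/2) = 0.01803·(153/0.01812)·(650.8·1.896²/2) = 0.01803·8444·1170 = 1.78e+05 Pa.
ΔP = 1.78e+05 Pa = 1.780 bar.

ΔP ≈ 1.780 bar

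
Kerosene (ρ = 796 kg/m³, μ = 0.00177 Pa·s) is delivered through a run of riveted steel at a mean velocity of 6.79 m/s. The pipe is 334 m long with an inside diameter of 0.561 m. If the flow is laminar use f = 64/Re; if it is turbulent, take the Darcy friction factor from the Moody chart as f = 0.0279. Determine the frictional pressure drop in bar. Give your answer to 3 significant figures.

Reynolds number Re = ρVD/μ = 796 · 6.79 · 0.561 / 0.00177 = 1.713e+06.
Re > 4000 → turbulent; use the Moody-chart value f = 0.0279.
Darcy-Weisbach: ΔP = f(L/D)(ρV²/2) = 0.0279·(334/0.561)·(796·6.79²/2) = 0.0279·595.4·1.835e+04 = 3.048e+05 Pa.
ΔP = 3.048e+05 Pa = 3.05 bar.

ΔP ≈ 3.05 bar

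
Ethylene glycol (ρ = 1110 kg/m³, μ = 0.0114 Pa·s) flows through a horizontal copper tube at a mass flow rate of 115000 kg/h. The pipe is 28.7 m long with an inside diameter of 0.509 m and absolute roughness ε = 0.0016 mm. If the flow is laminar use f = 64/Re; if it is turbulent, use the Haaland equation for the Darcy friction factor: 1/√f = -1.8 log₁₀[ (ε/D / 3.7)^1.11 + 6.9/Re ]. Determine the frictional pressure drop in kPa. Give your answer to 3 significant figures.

ΔP ≈ 0.0214 kPa

ṁ = 115000 kg/h = 115000/3600 = 31.94 kg/s.
A = πD²/4 = π(0.509)²/4 = 0.2035 m²; mean velocity V = ṁ/(ρA) = 31.94/(1110 · 0.2035) = 0.1414 m/s.
Reynolds number Re = ρVD/μ = 1110 · 0.1414 · 0.509 / 0.0114 = 7009.
Re > 4000 → turbulent. Relative roughness ε/D = 1.6e-06/0.509 = 3.14e-06. Haaland: 1/√f = -1.8 log₁₀[(3.14e-06/3.7)^1.11 + 6.9/7009] = -1.8 log₁₀[1.83e-07 + 0.000984] = 5.412, so f = 0.03414.
Darcy-Weisbach: ΔP = f(L/D)(ρV²/2) = 0.03414·(28.7/0.509)·(1110·0.1414²/2) = 0.03414·56.39·11.1 = 21.37 Pa.
ΔP = 21.37 Pa = 0.0214 kPa.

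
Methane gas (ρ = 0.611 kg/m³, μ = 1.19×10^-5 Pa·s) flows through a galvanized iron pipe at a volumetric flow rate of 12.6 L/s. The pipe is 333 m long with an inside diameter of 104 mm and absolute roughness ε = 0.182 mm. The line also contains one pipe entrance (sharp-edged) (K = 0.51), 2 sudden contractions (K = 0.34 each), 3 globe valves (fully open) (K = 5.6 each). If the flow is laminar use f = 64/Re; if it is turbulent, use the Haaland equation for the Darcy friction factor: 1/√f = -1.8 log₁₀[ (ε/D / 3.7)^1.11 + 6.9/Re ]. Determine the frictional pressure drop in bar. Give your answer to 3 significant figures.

Q = 12.6 L/s = 12.6/1000 = 0.0126 m³/s.
Cross-sectional area A = πD²/4 = π(0.104)²/4 = 0.008495 m²; mean velocity V = Q/A = 0.0126/0.008495 = 1.483 m/s.
Reynolds number Re = ρVD/μ = 0.611 · 1.483 · 0.104 / 1.19e-05 = 7920.
Re > 4000 → turbulent. Relative roughness ε/D = 0.000182/0.104 = 0.00175. Haaland: 1/√f = -1.8 log₁₀[(0.00175/3.7)^1.11 + 6.9/7920] = -1.8 log₁₀[0.000204 + 0.000871] = 5.344, so f = 0.03502.
Total minor-loss coefficient ΣK = 1·0.51 + 2·0.34 + 3·5.6 = 18.
ΔP = [f·L/D + ΣK]·(ρV²/2) = [0.03502·333/0.104 + 18]·(0.611·1.483²/2) = [112.1 + 18]·0.6721 = 87.46 Pa.
ΔP = 87.46 Pa = 8.75×10^-4 bar.

ΔP ≈ 8.75×10^-4 bar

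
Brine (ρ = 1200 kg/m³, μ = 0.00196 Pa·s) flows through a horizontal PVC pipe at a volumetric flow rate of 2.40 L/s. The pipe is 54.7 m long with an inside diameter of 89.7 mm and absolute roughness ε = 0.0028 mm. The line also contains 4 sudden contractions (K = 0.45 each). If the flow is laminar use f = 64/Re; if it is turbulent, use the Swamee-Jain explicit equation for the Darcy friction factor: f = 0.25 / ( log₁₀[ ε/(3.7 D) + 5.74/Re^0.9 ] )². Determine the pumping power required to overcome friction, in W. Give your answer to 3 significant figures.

P ≈ 3.62 W

Q = 2.40 L/s = 2.40/1000 = 0.0024 m³/s.
Cross-sectional area A = πD²/4 = π(0.0897)²/4 = 0.006319 m²; mean velocity V = Q/A = 0.0024/0.006319 = 0.3798 m/s.
Reynolds number Re = ρVD/μ = 1200 · 0.3798 · 0.0897 / 0.00196 = 2.086e+04.
Re > 4000 → turbulent. Relative roughness ε/D = 2.8e-06/0.0897 = 3.12e-05. Swamee-Jain: f = 0.25/(log₁₀[3.12e-05/3.7 + 5.74/2.086e+04^0.9])² = 0.25/(log₁₀[8.44e-06 + 0.000744])² = 0.25/(-3.124)² = 0.02562.
Total minor-loss coefficient ΣK = 4·0.45 = 1.8.
ΔP = [f·L/D + ΣK]·(ρV²/2) = [0.02562·54.7/0.0897 + 1.8]·(1200·0.3798²/2) = [15.63 + 1.8]·86.54 = 1508 Pa.
Pumping power P = QΔP = 0.0024·1508 = 3.619 W = 3.62 W.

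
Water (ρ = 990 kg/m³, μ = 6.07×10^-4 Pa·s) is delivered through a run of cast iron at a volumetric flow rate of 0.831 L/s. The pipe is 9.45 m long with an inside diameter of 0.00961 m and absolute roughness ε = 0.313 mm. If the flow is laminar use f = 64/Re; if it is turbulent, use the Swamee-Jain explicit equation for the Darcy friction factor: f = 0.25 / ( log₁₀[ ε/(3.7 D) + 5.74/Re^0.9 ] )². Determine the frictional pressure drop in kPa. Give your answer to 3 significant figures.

ΔP ≈ 3800 kPa

Q = 0.831 L/s = 0.831/1000 = 0.000831 m³/s.
Cross-sectional area A = πD²/4 = π(0.00961)²/4 = 7.253e-05 m²; mean velocity V = Q/A = 0.000831/7.253e-05 = 11.46 m/s.
Reynolds number Re = ρVD/μ = 990 · 11.46 · 0.00961 / 0.000607 = 1.796e+05.
Re > 4000 → turbulent. Relative roughness ε/D = 0.000313/0.00961 = 0.0326. Swamee-Jain: f = 0.25/(log₁₀[0.0326/3.7 + 5.74/1.796e+05^0.9])² = 0.25/(log₁₀[0.0088 + 0.000107])² = 0.25/(-2.05)² = 0.05948.
Darcy-Weisbach: ΔP = f(L/D)(ρV²/2) = 0.05948·(9.45/0.00961)·(990·11.46²/2) = 0.05948·983.4·6.497e+04 = 3.8e+06 Pa.
ΔP = 3.8e+06 Pa = 3800 kPa.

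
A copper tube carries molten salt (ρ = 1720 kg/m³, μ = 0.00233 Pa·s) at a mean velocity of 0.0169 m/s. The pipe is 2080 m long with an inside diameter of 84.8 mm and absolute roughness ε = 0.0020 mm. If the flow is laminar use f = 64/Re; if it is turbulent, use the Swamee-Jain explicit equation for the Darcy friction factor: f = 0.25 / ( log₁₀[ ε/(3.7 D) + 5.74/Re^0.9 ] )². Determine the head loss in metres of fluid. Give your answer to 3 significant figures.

Reynolds number Re = ρVD/μ = 1720 · 0.0169 · 0.0848 / 0.00233 = 1058.
Re < 2300 → laminar flow, so f = 64/Re = 64/1058 = 0.0605 (the turbulent correlation is not needed).
Darcy-Weisbach: ΔP = f(L/D)(ρV²/2) = 0.0605·(2080/0.0848)·(1720·0.0169²/2) = 0.0605·2.453e+04·0.2456 = 364.5 Pa.
Head loss h_f = ΔP/(ρg) = 364.5/(1720·9.81) = 0.0216 m.

h_f ≈ 0.0216 m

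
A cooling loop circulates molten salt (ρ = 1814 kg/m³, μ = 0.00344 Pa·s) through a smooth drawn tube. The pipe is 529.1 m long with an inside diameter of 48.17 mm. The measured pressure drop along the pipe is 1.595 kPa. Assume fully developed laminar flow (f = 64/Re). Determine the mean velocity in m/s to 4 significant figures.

V ≈ 0.06354 m/s

For laminar flow, f = 64/Re with Re = ρVD/μ, so Darcy-Weisbach reduces to ΔP = 32μLV/D². Solving for V: V = ΔP·D²/(32μL) = 1595·(0.04817)²/(32·0.00344·529.1) = 0.06354 m/s.
Check: Re = ρVD/μ = 1814·0.06354·0.04817/0.00344 = 1614 < 2300, so the laminar assumption holds.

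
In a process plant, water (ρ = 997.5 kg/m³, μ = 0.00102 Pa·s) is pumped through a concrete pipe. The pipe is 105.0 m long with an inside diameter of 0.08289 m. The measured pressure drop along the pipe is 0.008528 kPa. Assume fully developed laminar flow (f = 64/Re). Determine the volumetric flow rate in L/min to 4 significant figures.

Q ≈ 5.536 L/min

For laminar flow, f = 64/Re with Re = ρVD/μ, so Darcy-Weisbach reduces to ΔP = 32μLV/D². Solving for V: V = ΔP·D²/(32μL) = 8.528·(0.08289)²/(32·0.00102·105) = 0.0171 m/s.
Check: Re = ρVD/μ = 997.5·0.0171·0.08289/0.00102 = 1386 < 2300, so the laminar assumption holds.
Q = V·A = 0.0171·(π/4·0.08289²) = 9.226e-05 m³/s = 5.536 L/min.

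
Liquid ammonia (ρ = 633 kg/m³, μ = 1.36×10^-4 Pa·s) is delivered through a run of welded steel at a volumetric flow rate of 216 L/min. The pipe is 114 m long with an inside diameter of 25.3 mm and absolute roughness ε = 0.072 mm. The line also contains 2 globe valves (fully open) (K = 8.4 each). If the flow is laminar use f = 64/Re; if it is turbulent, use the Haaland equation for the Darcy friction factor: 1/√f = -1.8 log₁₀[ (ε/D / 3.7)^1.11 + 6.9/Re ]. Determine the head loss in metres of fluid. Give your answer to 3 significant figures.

Q = 216 L/min = 216/60000 = 0.0036 m³/s.
Cross-sectional area A = πD²/4 = π(0.0253)²/4 = 0.0005027 m²; mean velocity V = Q/A = 0.0036/0.0005027 = 7.161 m/s.
Reynolds number Re = ρVD/μ = 633 · 7.161 · 0.0253 / 0.000136 = 8.433e+05.
Re > 4000 → turbulent. Relative roughness ε/D = 7.2e-05/0.0253 = 0.00285. Haaland: 1/√f = -1.8 log₁₀[(0.00285/3.7)^1.11 + 6.9/8.433e+05] = -1.8 log₁₀[0.00035 + 8.18e-06] = 6.204, so f = 0.02598.
Total minor-loss coefficient ΣK = 2·8.4 = 16.8.
ΔP = [f·L/D + ΣK]·(ρV²/2) = [0.02598·114/0.0253 + 16.8]·(633·7.161²/2) = [117.1 + 16.8]·1.623e+04 = 2.173e+06 Pa.
Head loss h_f = ΔP/(ρg) = 2.173e+06/(633·9.81) = 350 m.

h_f ≈ 350 m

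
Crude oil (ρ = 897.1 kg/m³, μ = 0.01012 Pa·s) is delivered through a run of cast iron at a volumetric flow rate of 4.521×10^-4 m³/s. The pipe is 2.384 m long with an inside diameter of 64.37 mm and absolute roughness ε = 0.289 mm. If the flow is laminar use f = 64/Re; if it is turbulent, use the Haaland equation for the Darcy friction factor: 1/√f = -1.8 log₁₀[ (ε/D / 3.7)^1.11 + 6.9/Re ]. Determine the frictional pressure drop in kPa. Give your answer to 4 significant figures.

ΔP ≈ 0.02588 kPa

Cross-sectional area A = πD²/4 = π(0.06437)²/4 = 0.003254 m²; mean velocity V = Q/A = 0.0004521/0.003254 = 0.1389 m/s.
Reynolds number Re = ρVD/μ = 897.1 · 0.1389 · 0.06437 / 0.0101 = 792.7.
Re < 2300 → laminar flow, so f = 64/Re = 64/792.7 = 0.08073 (the turbulent correlation is not needed).
Darcy-Weisbach: ΔP = f(L/D)(ρV²/2) = 0.08073·(2.384/0.06437)·(897.1·0.1389²/2) = 0.08073·37.04·8.657 = 25.88 Pa.
ΔP = 25.88 Pa = 0.02588 kPa.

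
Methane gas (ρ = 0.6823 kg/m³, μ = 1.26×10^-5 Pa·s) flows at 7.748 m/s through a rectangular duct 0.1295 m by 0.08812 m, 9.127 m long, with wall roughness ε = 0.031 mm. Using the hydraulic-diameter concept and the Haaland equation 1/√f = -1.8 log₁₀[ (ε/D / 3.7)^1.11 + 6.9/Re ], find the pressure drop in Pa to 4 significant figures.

Hydraulic diameter D_h = 4A/P = 4·(0.1295·0.08812)/(2·(0.1295+0.08812)) = 0.04565/0.4352 = 0.1049 m.
Re = ρVD_h/μ = 0.6823·7.748·0.1049/1.26e-05 = 4.4e+04.
ε/D_h = 3.1e-05/0.1049 = 0.000296; Haaland gives 1/√f = -1.8 log₁₀[2.83e-05+0.000157] = 6.719, so f = 0.02215.
ΔP = f(L/D_h)(ρV²/2) = 0.02215·9.127/0.1049·20.48 = 39.48 Pa.

ΔP ≈ 39.48 Pa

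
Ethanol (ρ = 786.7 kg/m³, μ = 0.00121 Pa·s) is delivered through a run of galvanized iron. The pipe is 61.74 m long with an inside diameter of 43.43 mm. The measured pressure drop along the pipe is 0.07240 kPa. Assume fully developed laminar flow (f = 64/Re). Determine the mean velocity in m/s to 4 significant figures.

For laminar flow, f = 64/Re with Re = ρVD/μ, so Darcy-Weisbach reduces to ΔP = 32μLV/D². Solving for V: V = ΔP·D²/(32μL) = 72.4·(0.04343)²/(32·0.00121·61.74) = 0.05712 m/s.
Check: Re = ρVD/μ = 786.7·0.05712·0.04343/0.00121 = 1613 < 2300, so the laminar assumption holds.

V ≈ 0.05712 m/s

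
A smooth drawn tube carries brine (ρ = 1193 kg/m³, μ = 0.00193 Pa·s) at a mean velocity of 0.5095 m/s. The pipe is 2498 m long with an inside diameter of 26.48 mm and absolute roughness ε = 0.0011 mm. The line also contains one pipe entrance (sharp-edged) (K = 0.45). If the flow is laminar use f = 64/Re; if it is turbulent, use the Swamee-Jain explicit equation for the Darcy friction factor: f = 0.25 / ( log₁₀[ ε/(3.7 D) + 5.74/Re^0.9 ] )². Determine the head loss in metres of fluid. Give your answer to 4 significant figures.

Reynolds number Re = ρVD/μ = 1193 · 0.5095 · 0.02648 / 0.00193 = 8340.
Re > 4000 → turbulent. Relative roughness ε/D = 1.1e-06/0.02648 = 4.15e-05. Swamee-Jain: f = 0.25/(log₁₀[4.15e-05/3.7 + 5.74/8340^0.9])² = 0.25/(log₁₀[1.12e-05 + 0.0017])² = 0.25/(-2.767)² = 0.03265.
Total minor-loss coefficient ΣK = 1·0.45 = 0.45.
ΔP = [f·L/D + ΣK]·(ρV²/2) = [0.03265·2498/0.02648 + 0.45]·(1193·0.5095²/2) = [3080 + 0.45]·154.8 = 4.77e+05 Pa.
Head loss h_f = ΔP/(ρg) = 4.77e+05/(1193·9.81) = 40.75 m.

h_f ≈ 40.75 m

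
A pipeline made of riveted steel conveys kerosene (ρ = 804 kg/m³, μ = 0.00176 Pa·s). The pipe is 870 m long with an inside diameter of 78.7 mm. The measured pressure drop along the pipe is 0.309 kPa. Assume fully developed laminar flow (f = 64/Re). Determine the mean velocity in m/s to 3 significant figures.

For laminar flow, f = 64/Re with Re = ρVD/μ, so Darcy-Weisbach reduces to ΔP = 32μLV/D². Solving for V: V = ΔP·D²/(32μL) = 309·(0.0787)²/(32·0.00176·870) = 0.03906 m/s.
Check: Re = ρVD/μ = 804·0.03906·0.0787/0.00176 = 1404 < 2300, so the laminar assumption holds.

V ≈ 0.0391 m/s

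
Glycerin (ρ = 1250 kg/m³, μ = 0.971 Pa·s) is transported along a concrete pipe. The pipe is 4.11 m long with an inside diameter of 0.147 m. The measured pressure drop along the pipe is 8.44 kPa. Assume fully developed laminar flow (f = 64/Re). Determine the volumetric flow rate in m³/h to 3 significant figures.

For laminar flow, f = 64/Re with Re = ρVD/μ, so Darcy-Weisbach reduces to ΔP = 32μLV/D². Solving for V: V = ΔP·D²/(32μL) = 8440·(0.147)²/(32·0.971·4.11) = 1.428 m/s.
Check: Re = ρVD/μ = 1250·1.428·0.147/0.971 = 270.3 < 2300, so the laminar assumption holds.
Q = V·A = 1.428·(π/4·0.147²) = 0.02424 m³/s = 87.3 m³/h.

Q ≈ 87.3 m³/h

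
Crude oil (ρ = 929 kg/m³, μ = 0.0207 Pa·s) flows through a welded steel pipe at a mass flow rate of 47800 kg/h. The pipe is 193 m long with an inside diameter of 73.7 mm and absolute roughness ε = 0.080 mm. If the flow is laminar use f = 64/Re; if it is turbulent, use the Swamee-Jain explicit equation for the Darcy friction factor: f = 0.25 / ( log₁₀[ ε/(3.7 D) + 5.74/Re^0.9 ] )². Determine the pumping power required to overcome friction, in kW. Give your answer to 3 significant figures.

ṁ = 47800 kg/h = 47800/3600 = 13.28 kg/s.
A = πD²/4 = π(0.0737)²/4 = 0.004266 m²; mean velocity V = ṁ/(ρA) = 13.28/(929 · 0.004266) = 3.35 m/s.
Reynolds number Re = ρVD/μ = 929 · 3.35 · 0.0737 / 0.0207 = 1.108e+04.
Re > 4000 → turbulent. Relative roughness ε/D = 8e-05/0.0737 = 0.00109. Swamee-Jain: f = 0.25/(log₁₀[0.00109/3.7 + 5.74/1.108e+04^0.9])² = 0.25/(log₁₀[0.000293 + 0.00131])² = 0.25/(-2.794)² = 0.03203.
Darcy-Weisbach: ΔP = f(L/D)(ρV²/2) = 0.03203·(193/0.0737)·(929·3.35²/2) = 0.03203·2619·5214 = 4.373e+05 Pa.
Q = ṁ/ρ = 13.28/929 = 0.01429 m³/s.
Pumping power P = QΔP = 0.01429·4.373e+05 = 6251 W = 6.25 kW.

P ≈ 6.25 kW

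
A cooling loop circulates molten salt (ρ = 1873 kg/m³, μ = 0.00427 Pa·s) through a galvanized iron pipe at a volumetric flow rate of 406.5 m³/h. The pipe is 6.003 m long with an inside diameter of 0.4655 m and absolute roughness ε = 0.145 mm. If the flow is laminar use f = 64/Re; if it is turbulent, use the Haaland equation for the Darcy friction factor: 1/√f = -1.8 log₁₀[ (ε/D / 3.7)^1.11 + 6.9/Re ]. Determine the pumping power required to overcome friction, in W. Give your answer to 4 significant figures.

Q = 406.5 m³/h = 406.5/3600 = 0.1129 m³/s.
Cross-sectional area A = πD²/4 = π(0.4655)²/4 = 0.1702 m²; mean velocity V = Q/A = 0.1129/0.1702 = 0.6635 m/s.
Reynolds number Re = ρVD/μ = 1873 · 0.6635 · 0.4655 / 0.00427 = 1.355e+05.
Re > 4000 → turbulent. Relative roughness ε/D = 0.000145/0.4655 = 0.000311. Haaland: 1/√f = -1.8 log₁₀[(0.000311/3.7)^1.11 + 6.9/1.355e+05] = -1.8 log₁₀[3e-05 + 5.09e-05] = 7.365, so f = 0.01843.
Darcy-Weisbach: ΔP = f(L/D)(ρV²/2) = 0.01843·(6.003/0.4655)·(1873·0.6635²/2) = 0.01843·12.9·412.3 = 98 Pa.
Pumping power P = QΔP = 0.1129·98 = 11.066 W = 11.07 W.

P ≈ 11.07 W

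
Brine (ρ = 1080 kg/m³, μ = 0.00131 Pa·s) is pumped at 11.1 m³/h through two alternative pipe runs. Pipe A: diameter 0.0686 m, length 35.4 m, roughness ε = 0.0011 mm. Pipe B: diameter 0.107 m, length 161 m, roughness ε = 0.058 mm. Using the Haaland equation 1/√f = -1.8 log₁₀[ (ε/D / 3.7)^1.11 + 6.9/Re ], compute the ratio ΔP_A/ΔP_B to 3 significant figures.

ΔP_A/ΔP_B ≈ 1.74

Pipe A: V = Q/A = 0.003083/0.003696 = 0.8342 m/s; Re = 4.718e+04; ε/D = 1.6e-05; Haaland → f = 0.02102; ΔP_A = f(L/D)(ρV²/2) = 4077 Pa.
Pipe B: V = Q/A = 0.003083/0.008992 = 0.3429 m/s; Re = 3.025e+04; ε/D = 0.000542; Haaland → f = 0.02453; ΔP_B = f(L/D)(ρV²/2) = 2343 Pa.
ΔP_A/ΔP_B = 4077/2343 = 1.74.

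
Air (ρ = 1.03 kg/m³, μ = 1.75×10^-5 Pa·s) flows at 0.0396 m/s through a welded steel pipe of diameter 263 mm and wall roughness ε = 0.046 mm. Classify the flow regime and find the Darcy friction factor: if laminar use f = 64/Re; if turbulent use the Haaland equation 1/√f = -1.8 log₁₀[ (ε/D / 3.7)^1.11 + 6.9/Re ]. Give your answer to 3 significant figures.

Re = ρVD/μ = 1.03·0.0396·0.263/1.75e-05 = 613.
Re < 2300 → laminar, so f = 64/Re = 0.1044 (roughness is irrelevant in laminar flow).

f ≈ 0.104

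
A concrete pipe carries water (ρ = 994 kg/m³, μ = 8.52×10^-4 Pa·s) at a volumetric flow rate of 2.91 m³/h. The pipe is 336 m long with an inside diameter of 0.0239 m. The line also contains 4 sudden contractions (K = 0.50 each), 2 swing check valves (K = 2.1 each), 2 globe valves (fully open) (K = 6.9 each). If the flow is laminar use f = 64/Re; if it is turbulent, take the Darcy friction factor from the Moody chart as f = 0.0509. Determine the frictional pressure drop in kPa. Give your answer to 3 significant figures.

Q = 2.91 m³/h = 2.91/3600 = 0.0008083 m³/s.
Cross-sectional area A = πD²/4 = π(0.0239)²/4 = 0.0004486 m²; mean velocity V = Q/A = 0.0008083/0.0004486 = 1.802 m/s.
Reynolds number Re = ρVD/μ = 994 · 1.802 · 0.0239 / 0.000852 = 5.024e+04.
Re > 4000 → turbulent; use the Moody-chart value f = 0.0509.
Total minor-loss coefficient ΣK = 4·0.5 + 2·2.1 + 2·6.9 = 20.
ΔP = [f·L/D + ΣK]·(ρV²/2) = [0.0509·336/0.0239 + 20]·(994·1.802²/2) = [715.6 + 20]·1613 = 1.187e+06 Pa.
ΔP = 1.187e+06 Pa = 1190 kPa.

ΔP ≈ 1190 kPa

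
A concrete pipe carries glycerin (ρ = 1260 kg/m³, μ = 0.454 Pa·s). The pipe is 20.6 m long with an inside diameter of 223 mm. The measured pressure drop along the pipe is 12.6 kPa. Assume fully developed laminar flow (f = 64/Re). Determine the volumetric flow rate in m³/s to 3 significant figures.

For laminar flow, f = 64/Re with Re = ρVD/μ, so Darcy-Weisbach reduces to ΔP = 32μLV/D². Solving for V: V = ΔP·D²/(32μL) = 1.26e+04·(0.223)²/(32·0.454·20.6) = 2.094 m/s.
Check: Re = ρVD/μ = 1260·2.094·0.223/0.454 = 1296 < 2300, so the laminar assumption holds.
Q = V·A = 2.094·(π/4·0.223²) = 0.08177 m³/s = 0.0818 m³/s.

Q ≈ 0.0818 m³/s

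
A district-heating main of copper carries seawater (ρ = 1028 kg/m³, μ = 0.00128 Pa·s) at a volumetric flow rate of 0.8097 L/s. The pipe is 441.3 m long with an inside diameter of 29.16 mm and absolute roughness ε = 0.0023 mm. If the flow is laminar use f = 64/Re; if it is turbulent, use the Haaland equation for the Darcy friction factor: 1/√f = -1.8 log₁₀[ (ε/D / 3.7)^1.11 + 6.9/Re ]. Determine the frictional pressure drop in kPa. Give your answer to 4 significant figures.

ΔP ≈ 271.9 kPa

Q = 0.8097 L/s = 0.8097/1000 = 0.0008097 m³/s.
Cross-sectional area A = πD²/4 = π(0.02916)²/4 = 0.0006678 m²; mean velocity V = Q/A = 0.0008097/0.0006678 = 1.212 m/s.
Reynolds number Re = ρVD/μ = 1028 · 1.212 · 0.02916 / 0.00128 = 2.839e+04.
Re > 4000 → turbulent. Relative roughness ε/D = 2.3e-06/0.02916 = 7.89e-05. Haaland: 1/√f = -1.8 log₁₀[(7.89e-05/3.7)^1.11 + 6.9/2.839e+04] = -1.8 log₁₀[6.53e-06 + 0.000243] = 6.485, so f = 0.02378.
Darcy-Weisbach: ΔP = f(L/D)(ρV²/2) = 0.02378·(441.3/0.02916)·(1028·1.212²/2) = 0.02378·1.513e+04·755.6 = 2.719e+05 Pa.
ΔP = 2.719e+05 Pa = 271.9 kPa.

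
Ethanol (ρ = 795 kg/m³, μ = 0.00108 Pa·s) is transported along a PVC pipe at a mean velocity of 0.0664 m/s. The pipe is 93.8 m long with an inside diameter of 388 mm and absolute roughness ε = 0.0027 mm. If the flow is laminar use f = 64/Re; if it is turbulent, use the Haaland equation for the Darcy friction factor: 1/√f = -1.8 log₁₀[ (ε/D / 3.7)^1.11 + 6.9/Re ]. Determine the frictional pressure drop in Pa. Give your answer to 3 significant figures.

Reynolds number Re = ρVD/μ = 795 · 0.0664 · 0.388 / 0.00108 = 1.896e+04.
Re > 4000 → turbulent. Relative roughness ε/D = 2.7e-06/0.388 = 6.96e-06. Haaland: 1/√f = -1.8 log₁₀[(6.96e-06/3.7)^1.11 + 6.9/1.896e+04] = -1.8 log₁₀[4.41e-07 + 0.000364] = 6.189, so f = 0.0261.
Darcy-Weisbach: ΔP = f(L/D)(ρV²/2) = 0.0261·(93.8/0.388)·(795·0.0664²/2) = 0.0261·241.8·1.753 = 11.06 Pa.

ΔP ≈ 11.1 Pa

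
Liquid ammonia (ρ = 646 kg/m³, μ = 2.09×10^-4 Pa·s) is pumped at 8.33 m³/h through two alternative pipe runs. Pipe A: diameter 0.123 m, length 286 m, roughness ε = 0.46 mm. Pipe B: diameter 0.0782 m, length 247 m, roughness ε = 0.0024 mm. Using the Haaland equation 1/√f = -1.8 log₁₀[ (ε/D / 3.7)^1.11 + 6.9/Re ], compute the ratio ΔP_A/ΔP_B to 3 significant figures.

ΔP_A/ΔP_B ≈ 0.202

Pipe A: V = Q/A = 0.002314/0.01188 = 0.1947 m/s; Re = 7.403e+04; ε/D = 0.00374; Haaland → f = 0.02928; ΔP_A = f(L/D)(ρV²/2) = 833.9 Pa.
Pipe B: V = Q/A = 0.002314/0.004803 = 0.4818 m/s; Re = 1.164e+05; ε/D = 3.07e-05; Haaland → f = 0.01741; ΔP_B = f(L/D)(ρV²/2) = 4122 Pa.
ΔP_A/ΔP_B = 833.9/4122 = 0.202.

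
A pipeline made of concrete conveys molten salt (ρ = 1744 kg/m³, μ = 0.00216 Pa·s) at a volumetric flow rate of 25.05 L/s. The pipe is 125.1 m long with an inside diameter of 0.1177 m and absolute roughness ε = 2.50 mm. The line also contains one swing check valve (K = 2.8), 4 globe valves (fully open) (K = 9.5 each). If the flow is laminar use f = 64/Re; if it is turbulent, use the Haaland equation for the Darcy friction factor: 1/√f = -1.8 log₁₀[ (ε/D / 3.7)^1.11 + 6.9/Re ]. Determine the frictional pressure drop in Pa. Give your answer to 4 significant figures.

ΔP ≈ 434500 Pa

Q = 25.05 L/s = 25.05/1000 = 0.02505 m³/s.
Cross-sectional area A = πD²/4 = π(0.1177)²/4 = 0.01088 m²; mean velocity V = Q/A = 0.02505/0.01088 = 2.302 m/s.
Reynolds number Re = ρVD/μ = 1744 · 2.302 · 0.1177 / 0.00216 = 2.188e+05.
Re > 4000 → turbulent. Relative roughness ε/D = 0.0025/0.1177 = 0.0212. Haaland: 1/√f = -1.8 log₁₀[(0.0212/3.7)^1.11 + 6.9/2.188e+05] = -1.8 log₁₀[0.00325 + 3.15e-05] = 4.47, so f = 0.05005.
Total minor-loss coefficient ΣK = 1·2.8 + 4·9.5 = 40.8.
ΔP = [f·L/D + ΣK]·(ρV²/2) = [0.05005·125.1/0.1177 + 40.8]·(1744·2.302²/2) = [53.19 + 40.8]·4622 = 4.345e+05 Pa.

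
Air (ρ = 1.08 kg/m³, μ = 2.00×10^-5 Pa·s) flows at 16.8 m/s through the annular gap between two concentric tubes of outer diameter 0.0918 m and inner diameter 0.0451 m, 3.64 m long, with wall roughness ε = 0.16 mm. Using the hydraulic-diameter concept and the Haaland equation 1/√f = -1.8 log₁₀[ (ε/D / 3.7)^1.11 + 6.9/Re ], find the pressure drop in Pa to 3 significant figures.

ΔP ≈ 352 Pa

Hydraulic diameter D_h = 4A/P = D_o - D_i = 0.0918 - 0.0451 = 0.0467 m.
Re = ρVD_h/μ = 1.08·16.8·0.0467/2e-05 = 4.237e+04.
ε/D_h = 0.00016/0.0467 = 0.00343; Haaland gives 1/√f = -1.8 log₁₀[0.000429+0.000163] = 5.809, so f = 0.02963.
ΔP = f(L/D_h)(ρV²/2) = 0.02963·3.64/0.0467·152.4 = 352 Pa.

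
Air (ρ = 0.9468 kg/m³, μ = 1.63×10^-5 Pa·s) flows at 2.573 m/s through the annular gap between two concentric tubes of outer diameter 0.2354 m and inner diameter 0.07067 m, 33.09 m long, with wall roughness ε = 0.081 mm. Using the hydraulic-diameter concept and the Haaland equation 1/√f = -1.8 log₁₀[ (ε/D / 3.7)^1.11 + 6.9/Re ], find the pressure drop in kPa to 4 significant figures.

ΔP ≈ 0.01603 kPa

Hydraulic diameter D_h = 4A/P = D_o - D_i = 0.2354 - 0.07067 = 0.1647 m.
Re = ρVD_h/μ = 0.9468·2.573·0.1647/1.63e-05 = 2.462e+04.
ε/D_h = 8.1e-05/0.1647 = 0.000492; Haaland gives 1/√f = -1.8 log₁₀[4.98e-05+0.00028] = 6.267, so f = 0.02546.
ΔP = f(L/D_h)(ρV²/2) = 0.02546·33.09/0.1647·3.134 = 16.03 Pa.
ΔP = 0.01603 kPa.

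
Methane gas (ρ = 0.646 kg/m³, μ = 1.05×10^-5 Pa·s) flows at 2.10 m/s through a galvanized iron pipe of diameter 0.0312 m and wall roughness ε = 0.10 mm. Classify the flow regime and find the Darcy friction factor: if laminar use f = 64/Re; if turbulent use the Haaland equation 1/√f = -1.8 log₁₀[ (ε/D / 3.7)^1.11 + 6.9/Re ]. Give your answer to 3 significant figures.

f ≈ 0.0431

Re = ρVD/μ = 0.646·2.1·0.0312/1.05e-05 = 4031.
Re > 4000 → turbulent. ε/D = 0.0001/0.0312 = 0.00321; Haaland: 1/√f = -1.8 log₁₀[0.000399 + 0.00171] = 4.816, so f = 0.04311.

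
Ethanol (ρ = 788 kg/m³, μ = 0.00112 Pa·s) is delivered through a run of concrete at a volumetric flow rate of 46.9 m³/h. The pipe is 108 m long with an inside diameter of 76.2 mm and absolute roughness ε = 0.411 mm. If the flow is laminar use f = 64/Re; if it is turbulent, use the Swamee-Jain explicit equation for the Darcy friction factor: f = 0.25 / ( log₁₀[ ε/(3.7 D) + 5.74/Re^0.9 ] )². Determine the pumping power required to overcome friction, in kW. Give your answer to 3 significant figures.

P ≈ 1.89 kW

Q = 46.9 m³/h = 46.9/3600 = 0.01303 m³/s.
Cross-sectional area A = πD²/4 = π(0.0762)²/4 = 0.00456 m²; mean velocity V = Q/A = 0.01303/0.00456 = 2.857 m/s.
Reynolds number Re = ρVD/μ = 788 · 2.857 · 0.0762 / 0.00112 = 1.532e+05.
Re > 4000 → turbulent. Relative roughness ε/D = 0.000411/0.0762 = 0.00539. Swamee-Jain: f = 0.25/(log₁₀[0.00539/3.7 + 5.74/1.532e+05^0.9])² = 0.25/(log₁₀[0.00146 + 0.000124])² = 0.25/(-2.801)² = 0.03187.
Darcy-Weisbach: ΔP = f(L/D)(ρV²/2) = 0.03187·(108/0.0762)·(788·2.857²/2) = 0.03187·1417·3215 = 1.452e+05 Pa.
Pumping power P = QΔP = 0.01303·1.452e+05 = 1892 W = 1.89 kW.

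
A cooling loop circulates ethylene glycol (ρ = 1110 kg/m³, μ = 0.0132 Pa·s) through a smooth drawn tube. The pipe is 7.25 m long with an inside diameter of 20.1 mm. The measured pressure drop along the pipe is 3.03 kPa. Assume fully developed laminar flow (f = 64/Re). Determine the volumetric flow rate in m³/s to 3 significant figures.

Q ≈ 1.27×10^-4 m³/s

For laminar flow, f = 64/Re with Re = ρVD/μ, so Darcy-Weisbach reduces to ΔP = 32μLV/D². Solving for V: V = ΔP·D²/(32μL) = 3030·(0.0201)²/(32·0.0132·7.25) = 0.3997 m/s.
Check: Re = ρVD/μ = 1110·0.3997·0.0201/0.0132 = 675.6 < 2300, so the laminar assumption holds.
Q = V·A = 0.3997·(π/4·0.0201²) = 0.0001268 m³/s = 1.27×10^-4 m³/s.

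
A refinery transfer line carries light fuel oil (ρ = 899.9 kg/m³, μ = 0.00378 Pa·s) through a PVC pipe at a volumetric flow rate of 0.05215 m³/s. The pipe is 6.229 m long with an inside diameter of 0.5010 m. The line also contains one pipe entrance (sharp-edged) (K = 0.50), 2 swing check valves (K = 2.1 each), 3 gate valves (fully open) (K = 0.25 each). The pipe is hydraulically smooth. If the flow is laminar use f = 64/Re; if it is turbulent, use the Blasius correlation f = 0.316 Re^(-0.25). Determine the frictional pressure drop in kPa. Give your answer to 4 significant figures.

ΔP ≈ 0.1809 kPa

Cross-sectional area A = πD²/4 = π(0.501)²/4 = 0.1971 m²; mean velocity V = Q/A = 0.05215/0.1971 = 0.2645 m/s.
Reynolds number Re = ρVD/μ = 899.9 · 0.2645 · 0.501 / 0.00378 = 3.155e+04.
Re > 4000 → turbulent. Smooth-pipe (Blasius): f = 0.316 Re^(-0.25) = 0.316/(3.155e+04)^0.25 = 0.02371.
Total minor-loss coefficient ΣK = 1·0.5 + 2·2.1 + 3·0.25 = 5.45.
ΔP = [f·L/D + ΣK]·(ρV²/2) = [0.02371·6.229/0.501 + 5.45]·(899.9·0.2645²/2) = [0.2948 + 5.45]·31.49 = 180.9 Pa.
ΔP = 180.9 Pa = 0.1809 kPa.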